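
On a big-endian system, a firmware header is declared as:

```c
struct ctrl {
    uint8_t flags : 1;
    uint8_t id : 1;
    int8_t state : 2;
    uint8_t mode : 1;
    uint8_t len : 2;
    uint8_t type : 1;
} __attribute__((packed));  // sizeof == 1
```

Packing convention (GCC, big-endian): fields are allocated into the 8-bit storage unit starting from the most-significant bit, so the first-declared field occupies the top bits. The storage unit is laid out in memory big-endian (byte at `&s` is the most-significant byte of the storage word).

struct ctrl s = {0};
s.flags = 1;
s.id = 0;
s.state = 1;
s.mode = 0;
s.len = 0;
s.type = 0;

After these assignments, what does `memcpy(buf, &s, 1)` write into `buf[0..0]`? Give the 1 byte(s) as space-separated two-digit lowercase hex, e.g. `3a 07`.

90

[7+:1] flags=1 & 0x1 = 0x1; word=0x80
[6+:1] id=0 & 0x1 = 0x0; word=0x80
[4+:2] state=1 & 0x3 = 0x1; word=0x90
[3+:1] mode=0 & 0x1 = 0x0; word=0x90
[1+:2] len=0 & 0x3 = 0x0; word=0x90
[0+:1] type=0 & 0x1 = 0x0; word=0x90
word = 0x90 → big-endian bytes:
  [0]=0x90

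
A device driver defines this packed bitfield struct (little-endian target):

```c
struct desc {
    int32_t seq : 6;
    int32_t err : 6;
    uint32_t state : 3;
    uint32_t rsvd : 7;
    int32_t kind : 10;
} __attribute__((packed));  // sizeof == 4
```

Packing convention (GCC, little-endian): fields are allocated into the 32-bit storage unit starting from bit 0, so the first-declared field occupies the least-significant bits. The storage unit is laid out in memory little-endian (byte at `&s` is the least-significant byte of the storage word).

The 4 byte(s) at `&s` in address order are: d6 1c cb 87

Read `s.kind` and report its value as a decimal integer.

-481

[0]=0xd6 [1]=0x1c [2]=0xcb [3]=0x87 (little-endian) → word 0x87cb1cd6
seq:6 @ bit 0 → (0x87cb1cd6>>0)&0x3f = 0x16
err:6 @ bit 6 → (0x87cb1cd6>>6)&0x3f = 0x33
state:3 @ bit 12 → (0x87cb1cd6>>12)&0x7 = 0x1
rsvd:7 @ bit 15 → (0x87cb1cd6>>15)&0x7f = 0x16
kind:10 @ bit 22 → (0x87cb1cd6>>22)&0x3ff = 0x21f  ←
kind signed 10b, MSB=1: 543 - 1024 = -481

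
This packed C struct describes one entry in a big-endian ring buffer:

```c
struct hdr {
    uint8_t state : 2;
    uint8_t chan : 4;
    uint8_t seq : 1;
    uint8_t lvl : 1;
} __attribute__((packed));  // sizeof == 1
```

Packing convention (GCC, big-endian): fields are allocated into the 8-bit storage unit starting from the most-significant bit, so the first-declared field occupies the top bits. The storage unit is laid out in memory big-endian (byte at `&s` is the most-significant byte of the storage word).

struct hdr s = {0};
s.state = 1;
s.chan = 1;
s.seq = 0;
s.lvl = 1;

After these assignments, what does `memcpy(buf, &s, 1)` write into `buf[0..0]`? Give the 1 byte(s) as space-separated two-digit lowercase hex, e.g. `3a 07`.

state (2b) val=1 bits=0x1 at bit 6: 0x40
chan (4b) val=1 bits=0x1 at bit 2: 0x44
seq (1b) val=0 bits=0x0 at bit 1: 0x44
lvl (1b) val=1 bits=0x1 at bit 0: 0x45
word = 0x45 → big-endian bytes:
  [0]=0x45

45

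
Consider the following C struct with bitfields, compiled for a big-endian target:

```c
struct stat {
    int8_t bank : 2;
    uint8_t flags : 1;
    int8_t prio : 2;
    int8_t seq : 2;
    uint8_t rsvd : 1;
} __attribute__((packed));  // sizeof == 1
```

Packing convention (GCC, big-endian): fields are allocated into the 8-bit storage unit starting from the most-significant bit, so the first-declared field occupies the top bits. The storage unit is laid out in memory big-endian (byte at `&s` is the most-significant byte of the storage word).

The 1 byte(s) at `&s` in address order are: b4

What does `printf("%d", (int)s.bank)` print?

[0]=0xb4 (big-endian) → word 0xb4
bank:2 @ bit 6 → (0xb4>>6)&0x3 = 0x2  ←
flags:1 @ bit 5 → (0xb4>>5)&0x1 = 0x1
prio:2 @ bit 3 → (0xb4>>3)&0x3 = 0x2
seq:2 @ bit 1 → (0xb4>>1)&0x3 = 0x2
rsvd:1 @ bit 0 → (0xb4>>0)&0x1 = 0x0
bank signed 2b, MSB=1: 2 - 4 = -2

-2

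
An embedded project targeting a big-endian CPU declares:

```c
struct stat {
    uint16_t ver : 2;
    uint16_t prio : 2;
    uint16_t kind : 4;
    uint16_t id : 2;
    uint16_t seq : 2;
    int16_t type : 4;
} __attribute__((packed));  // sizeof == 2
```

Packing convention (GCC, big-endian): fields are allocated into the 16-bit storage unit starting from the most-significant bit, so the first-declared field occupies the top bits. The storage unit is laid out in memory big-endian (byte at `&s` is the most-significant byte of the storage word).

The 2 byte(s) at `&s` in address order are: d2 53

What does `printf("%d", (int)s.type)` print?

3

[0]=0xd2 [1]=0x53 (big-endian) → word 0xd253
ver [14+:2] = (word>>14) & 0x3 = 3
prio [12+:2] = (word>>12) & 0x3 = 1
kind [8+:4] = (word>>8) & 0xf = 2
id [6+:2] = (word>>6) & 0x3 = 1
seq [4+:2] = (word>>4) & 0x3 = 1
type [0+:4] = (word>>0) & 0xf = 3  ←
type signed 4b, MSB=0: value = 3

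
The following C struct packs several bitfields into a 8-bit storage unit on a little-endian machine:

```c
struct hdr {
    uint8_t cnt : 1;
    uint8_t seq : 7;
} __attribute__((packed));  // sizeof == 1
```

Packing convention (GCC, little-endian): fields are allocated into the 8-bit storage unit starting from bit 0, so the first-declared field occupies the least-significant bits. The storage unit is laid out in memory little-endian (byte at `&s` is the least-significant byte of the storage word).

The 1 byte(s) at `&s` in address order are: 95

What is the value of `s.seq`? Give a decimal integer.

74

[0]=0x95 (little-endian) → word 0x95
cnt [0+:1] = (word>>0) & 0x1 = 1
seq [1+:7] = (word>>1) & 0x7f = 74  ←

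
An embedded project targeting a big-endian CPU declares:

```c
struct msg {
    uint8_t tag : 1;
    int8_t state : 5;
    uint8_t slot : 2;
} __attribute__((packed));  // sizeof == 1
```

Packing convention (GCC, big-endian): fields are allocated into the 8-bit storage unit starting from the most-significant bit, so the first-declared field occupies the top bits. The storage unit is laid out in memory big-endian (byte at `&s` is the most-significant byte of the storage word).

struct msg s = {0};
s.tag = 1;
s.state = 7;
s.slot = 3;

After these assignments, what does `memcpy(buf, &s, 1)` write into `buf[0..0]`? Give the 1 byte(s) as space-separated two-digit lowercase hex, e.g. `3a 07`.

9f

tag (1b) val=1 bits=0x1 at bit 7: 0x80
state (5b) val=7 bits=0x7 at bit 2: 0x9c
slot (2b) val=3 bits=0x3 at bit 0: 0x9f
word = 0x9f → big-endian bytes:
  [0]=0x9f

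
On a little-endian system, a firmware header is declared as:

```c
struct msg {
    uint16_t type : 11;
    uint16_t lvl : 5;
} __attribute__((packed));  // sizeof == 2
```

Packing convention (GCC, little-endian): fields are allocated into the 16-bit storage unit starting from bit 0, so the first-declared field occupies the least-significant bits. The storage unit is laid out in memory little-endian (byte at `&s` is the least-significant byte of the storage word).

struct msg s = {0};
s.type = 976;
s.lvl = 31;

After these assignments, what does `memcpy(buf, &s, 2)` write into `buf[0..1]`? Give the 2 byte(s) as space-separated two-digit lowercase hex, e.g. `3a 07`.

d0 fb

[0+:11] type=976 & 0x7ff = 0x3d0; word=0x03d0
[11+:5] lvl=31 & 0x1f = 0x1f; word=0xfbd0
word = 0xfbd0 → little-endian bytes:
  [0]=0xd0  [1]=0xfb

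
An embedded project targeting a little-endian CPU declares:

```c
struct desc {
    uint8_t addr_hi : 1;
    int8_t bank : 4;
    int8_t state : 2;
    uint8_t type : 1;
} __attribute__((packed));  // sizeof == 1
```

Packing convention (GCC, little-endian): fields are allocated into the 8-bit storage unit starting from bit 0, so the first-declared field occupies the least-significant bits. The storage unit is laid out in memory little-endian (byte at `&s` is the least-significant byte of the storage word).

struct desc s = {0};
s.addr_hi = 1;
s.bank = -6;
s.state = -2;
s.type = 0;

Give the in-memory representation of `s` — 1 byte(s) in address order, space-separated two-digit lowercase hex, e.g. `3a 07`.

addr_hi (1b) val=1 bits=0x1 at bit 0: 0x01
bank (4b) val=-6 bits=0xa at bit 1: 0x15
state (2b) val=-2 bits=0x2 at bit 5: 0x55
type (1b) val=0 bits=0x0 at bit 7: 0x55
word = 0x55 → little-endian bytes:
  [0]=0x55

55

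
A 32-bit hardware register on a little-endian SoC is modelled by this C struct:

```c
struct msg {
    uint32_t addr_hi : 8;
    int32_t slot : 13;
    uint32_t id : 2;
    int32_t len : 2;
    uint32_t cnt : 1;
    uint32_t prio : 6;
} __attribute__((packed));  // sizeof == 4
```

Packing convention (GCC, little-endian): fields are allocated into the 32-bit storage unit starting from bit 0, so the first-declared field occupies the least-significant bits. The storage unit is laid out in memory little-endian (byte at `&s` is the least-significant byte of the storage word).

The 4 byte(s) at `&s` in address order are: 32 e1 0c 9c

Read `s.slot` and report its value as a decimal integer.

3297

[0]=0x32 [1]=0xe1 [2]=0x0c [3]=0x9c (little-endian) → word 0x9c0ce132
addr_hi [0+:8] = (word>>0) & 0xff = 50
slot [8+:13] = (word>>8) & 0x1fff = 3297  ←
id [21+:2] = (word>>21) & 0x3 = 0
len [23+:2] = (word>>23) & 0x3 = 0
cnt [25+:1] = (word>>25) & 0x1 = 0
prio [26+:6] = (word>>26) & 0x3f = 39
slot signed 13b, MSB=0: value = 3297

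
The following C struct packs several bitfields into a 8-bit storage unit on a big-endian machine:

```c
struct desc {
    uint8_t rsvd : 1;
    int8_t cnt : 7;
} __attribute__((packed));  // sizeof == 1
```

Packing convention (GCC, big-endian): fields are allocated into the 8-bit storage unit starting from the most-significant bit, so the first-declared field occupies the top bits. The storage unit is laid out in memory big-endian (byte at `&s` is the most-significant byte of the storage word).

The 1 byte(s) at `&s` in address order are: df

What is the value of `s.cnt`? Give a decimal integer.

[0]=0xdf (big-endian) → word 0xdf
rsvd:1 @ bit 7 → (0xdf>>7)&0x1 = 0x1
cnt:7 @ bit 0 → (0xdf>>0)&0x7f = 0x5f  ←
cnt signed 7b, MSB=1: 95 - 128 = -33

-33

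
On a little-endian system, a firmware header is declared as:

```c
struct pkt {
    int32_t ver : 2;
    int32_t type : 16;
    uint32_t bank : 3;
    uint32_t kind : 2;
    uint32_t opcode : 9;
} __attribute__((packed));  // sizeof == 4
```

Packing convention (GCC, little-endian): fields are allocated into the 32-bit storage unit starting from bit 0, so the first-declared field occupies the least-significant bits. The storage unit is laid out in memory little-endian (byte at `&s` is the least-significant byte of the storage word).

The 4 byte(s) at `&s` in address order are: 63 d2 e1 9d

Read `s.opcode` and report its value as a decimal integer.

[0]=0x63 [1]=0xd2 [2]=0xe1 [3]=0x9d (little-endian) → word 0x9de1d263
ver [0+:2] = (word>>0) & 0x3 = 3
type [2+:16] = (word>>2) & 0xffff = 29848
bank [18+:3] = (word>>18) & 0x7 = 0
kind [21+:2] = (word>>21) & 0x3 = 3
opcode [23+:9] = (word>>23) & 0x1ff = 315  ←

315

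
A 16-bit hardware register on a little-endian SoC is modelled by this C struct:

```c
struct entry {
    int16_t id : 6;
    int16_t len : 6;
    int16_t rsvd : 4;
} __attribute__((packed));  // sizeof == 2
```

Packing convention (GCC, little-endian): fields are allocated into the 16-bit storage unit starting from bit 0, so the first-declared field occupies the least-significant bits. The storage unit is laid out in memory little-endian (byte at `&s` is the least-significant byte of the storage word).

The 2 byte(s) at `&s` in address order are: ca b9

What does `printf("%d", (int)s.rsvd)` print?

-5

[0]=0xca [1]=0xb9 (little-endian) → word 0xb9ca
id:6 @ bit 0 → (0xb9ca>>0)&0x3f = 0xa
len:6 @ bit 6 → (0xb9ca>>6)&0x3f = 0x27
rsvd:4 @ bit 12 → (0xb9ca>>12)&0xf = 0xb  ←
rsvd signed 4b, MSB=1: 11 - 16 = -5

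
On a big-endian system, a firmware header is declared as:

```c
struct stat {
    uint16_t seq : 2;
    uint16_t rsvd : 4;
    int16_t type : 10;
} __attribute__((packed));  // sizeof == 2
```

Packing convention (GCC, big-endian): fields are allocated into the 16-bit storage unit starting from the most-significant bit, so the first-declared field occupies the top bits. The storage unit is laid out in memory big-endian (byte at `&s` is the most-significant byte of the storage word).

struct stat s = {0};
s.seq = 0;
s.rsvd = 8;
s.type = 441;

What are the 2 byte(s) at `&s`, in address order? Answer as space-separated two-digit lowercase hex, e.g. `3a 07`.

21 b9

[14+:2] seq=0 & 0x3 = 0x0; word=0x0000
[10+:4] rsvd=8 & 0xf = 0x8; word=0x2000
[0+:10] type=441 & 0x3ff = 0x1b9; word=0x21b9
word = 0x21b9 → big-endian bytes:
  [0]=0x21  [1]=0xb9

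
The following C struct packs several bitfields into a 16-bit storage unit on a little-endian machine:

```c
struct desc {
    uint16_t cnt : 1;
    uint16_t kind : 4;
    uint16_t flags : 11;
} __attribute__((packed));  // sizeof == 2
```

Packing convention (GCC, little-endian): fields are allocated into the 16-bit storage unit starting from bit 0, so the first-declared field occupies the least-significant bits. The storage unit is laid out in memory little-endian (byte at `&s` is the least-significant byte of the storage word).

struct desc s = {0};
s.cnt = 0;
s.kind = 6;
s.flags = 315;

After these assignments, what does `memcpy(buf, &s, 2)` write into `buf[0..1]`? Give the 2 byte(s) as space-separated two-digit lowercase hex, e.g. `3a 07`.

6c 27

[0+:1] cnt=0 & 0x1 = 0x0; word=0x0000
[1+:4] kind=6 & 0xf = 0x6; word=0x000c
[5+:11] flags=315 & 0x7ff = 0x13b; word=0x276c
word = 0x276c → little-endian bytes:
  [0]=0x6c  [1]=0x27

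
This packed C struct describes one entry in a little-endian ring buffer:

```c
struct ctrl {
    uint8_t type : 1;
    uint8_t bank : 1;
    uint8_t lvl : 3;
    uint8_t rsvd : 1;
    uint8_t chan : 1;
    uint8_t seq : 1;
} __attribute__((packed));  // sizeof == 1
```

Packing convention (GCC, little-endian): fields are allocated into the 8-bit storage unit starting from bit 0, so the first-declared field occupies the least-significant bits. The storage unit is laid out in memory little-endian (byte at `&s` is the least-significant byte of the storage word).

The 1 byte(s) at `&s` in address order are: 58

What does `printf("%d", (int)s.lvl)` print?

[0]=0x58 (little-endian) → word 0x58
type:1 @ bit 0 → (0x58>>0)&0x1 = 0x0
bank:1 @ bit 1 → (0x58>>1)&0x1 = 0x0
lvl:3 @ bit 2 → (0x58>>2)&0x7 = 0x6  ←
rsvd:1 @ bit 5 → (0x58>>5)&0x1 = 0x0
chan:1 @ bit 6 → (0x58>>6)&0x1 = 0x1
seq:1 @ bit 7 → (0x58>>7)&0x1 = 0x0

6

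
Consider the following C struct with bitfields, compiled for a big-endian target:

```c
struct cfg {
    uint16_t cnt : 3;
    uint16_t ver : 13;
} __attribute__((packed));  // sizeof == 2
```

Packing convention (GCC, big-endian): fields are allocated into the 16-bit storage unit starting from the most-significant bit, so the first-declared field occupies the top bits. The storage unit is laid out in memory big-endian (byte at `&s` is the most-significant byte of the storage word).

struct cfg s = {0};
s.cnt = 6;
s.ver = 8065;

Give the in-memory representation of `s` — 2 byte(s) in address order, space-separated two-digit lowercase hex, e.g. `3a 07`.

cnt:3 = 6 → 0x6 << 13 → word 0xc000
ver:13 = 8065 → 0x1f81 << 0 → word 0xdf81
word = 0xdf81 → big-endian bytes:
  [0]=0xdf  [1]=0x81

df 81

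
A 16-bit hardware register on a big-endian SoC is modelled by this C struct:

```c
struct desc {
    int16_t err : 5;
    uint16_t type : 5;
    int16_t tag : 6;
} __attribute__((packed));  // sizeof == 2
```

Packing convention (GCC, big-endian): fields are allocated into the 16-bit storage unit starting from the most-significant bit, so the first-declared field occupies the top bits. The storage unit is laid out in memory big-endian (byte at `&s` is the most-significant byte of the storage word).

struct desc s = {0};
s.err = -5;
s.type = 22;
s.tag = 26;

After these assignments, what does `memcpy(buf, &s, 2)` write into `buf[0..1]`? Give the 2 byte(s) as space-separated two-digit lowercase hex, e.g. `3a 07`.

err:5 = -5 → 0x1b << 11 → word 0xd800
type:5 = 22 → 0x16 << 6 → word 0xdd80
tag:6 = 26 → 0x1a << 0 → word 0xdd9a
word = 0xdd9a → big-endian bytes:
  [0]=0xdd  [1]=0x9a

dd 9a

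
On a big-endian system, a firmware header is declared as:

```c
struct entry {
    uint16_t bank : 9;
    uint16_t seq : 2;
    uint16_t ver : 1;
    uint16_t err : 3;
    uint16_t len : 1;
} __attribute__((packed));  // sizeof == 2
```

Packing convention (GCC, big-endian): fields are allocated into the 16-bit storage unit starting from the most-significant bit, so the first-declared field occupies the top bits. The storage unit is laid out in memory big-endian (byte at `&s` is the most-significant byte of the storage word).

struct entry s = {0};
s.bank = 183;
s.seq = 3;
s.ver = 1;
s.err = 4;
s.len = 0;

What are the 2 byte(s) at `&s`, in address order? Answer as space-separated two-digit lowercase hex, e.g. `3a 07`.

[7+:9] bank=183 & 0x1ff = 0xb7; word=0x5b80
[5+:2] seq=3 & 0x3 = 0x3; word=0x5be0
[4+:1] ver=1 & 0x1 = 0x1; word=0x5bf0
[1+:3] err=4 & 0x7 = 0x4; word=0x5bf8
[0+:1] len=0 & 0x1 = 0x0; word=0x5bf8
word = 0x5bf8 → big-endian bytes:
  [0]=0x5b  [1]=0xf8

5b f8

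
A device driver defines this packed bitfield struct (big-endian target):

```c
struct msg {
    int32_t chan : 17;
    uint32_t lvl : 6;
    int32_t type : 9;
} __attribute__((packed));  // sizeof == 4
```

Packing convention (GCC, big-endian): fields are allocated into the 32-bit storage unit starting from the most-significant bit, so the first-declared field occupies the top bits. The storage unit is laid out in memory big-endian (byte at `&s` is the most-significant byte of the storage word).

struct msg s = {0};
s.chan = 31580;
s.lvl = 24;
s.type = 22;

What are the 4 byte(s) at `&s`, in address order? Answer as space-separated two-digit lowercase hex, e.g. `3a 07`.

3d ae 30 16

[15+:17] chan=31580 & 0x1ffff = 0x7b5c; word=0x3dae0000
[9+:6] lvl=24 & 0x3f = 0x18; word=0x3dae3000
[0+:9] type=22 & 0x1ff = 0x16; word=0x3dae3016
word = 0x3dae3016 → big-endian bytes:
  [0]=0x3d  [1]=0xae  [2]=0x30  [3]=0x16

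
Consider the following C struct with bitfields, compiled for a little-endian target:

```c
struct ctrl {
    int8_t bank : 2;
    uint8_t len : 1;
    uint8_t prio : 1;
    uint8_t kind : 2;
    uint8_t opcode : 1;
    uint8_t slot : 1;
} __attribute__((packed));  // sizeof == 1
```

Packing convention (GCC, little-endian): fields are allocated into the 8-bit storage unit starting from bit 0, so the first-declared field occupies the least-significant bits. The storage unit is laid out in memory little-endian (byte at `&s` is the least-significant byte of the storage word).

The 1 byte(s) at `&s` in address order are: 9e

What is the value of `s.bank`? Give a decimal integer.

[0]=0x9e (little-endian) → word 0x9e
bank:2 @ bit 0 → (0x9e>>0)&0x3 = 0x2  ←
len:1 @ bit 2 → (0x9e>>2)&0x1 = 0x1
prio:1 @ bit 3 → (0x9e>>3)&0x1 = 0x1
kind:2 @ bit 4 → (0x9e>>4)&0x3 = 0x1
opcode:1 @ bit 6 → (0x9e>>6)&0x1 = 0x0
slot:1 @ bit 7 → (0x9e>>7)&0x1 = 0x1
bank signed 2b, MSB=1: 2 - 4 = -2

-2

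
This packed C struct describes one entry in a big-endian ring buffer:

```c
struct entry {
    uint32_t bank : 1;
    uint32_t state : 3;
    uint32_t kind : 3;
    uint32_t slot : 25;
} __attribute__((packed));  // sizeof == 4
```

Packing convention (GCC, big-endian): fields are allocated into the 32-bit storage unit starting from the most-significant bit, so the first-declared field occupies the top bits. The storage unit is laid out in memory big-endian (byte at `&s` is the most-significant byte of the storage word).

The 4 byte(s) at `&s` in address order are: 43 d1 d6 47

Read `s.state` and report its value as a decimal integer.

[0]=0x43 [1]=0xd1 [2]=0xd6 [3]=0x47 (big-endian) → word 0x43d1d647
bank:1 @ bit 31 → (0x43d1d647>>31)&0x1 = 0x0
state:3 @ bit 28 → (0x43d1d647>>28)&0x7 = 0x4  ←
kind:3 @ bit 25 → (0x43d1d647>>25)&0x7 = 0x1
slot:25 @ bit 0 → (0x43d1d647>>0)&0x1ffffff = 0x1d1d647

4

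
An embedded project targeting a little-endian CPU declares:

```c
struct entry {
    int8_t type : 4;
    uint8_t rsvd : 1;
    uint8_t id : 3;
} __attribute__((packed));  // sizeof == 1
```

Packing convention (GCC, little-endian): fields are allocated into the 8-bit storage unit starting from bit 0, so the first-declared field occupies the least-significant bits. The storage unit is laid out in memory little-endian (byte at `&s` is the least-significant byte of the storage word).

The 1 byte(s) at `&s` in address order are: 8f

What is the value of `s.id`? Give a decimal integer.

[0]=0x8f (little-endian) → word 0x8f
type:4 @ bit 0 → (0x8f>>0)&0xf = 0xf
rsvd:1 @ bit 4 → (0x8f>>4)&0x1 = 0x0
id:3 @ bit 5 → (0x8f>>5)&0x7 = 0x4  ←

4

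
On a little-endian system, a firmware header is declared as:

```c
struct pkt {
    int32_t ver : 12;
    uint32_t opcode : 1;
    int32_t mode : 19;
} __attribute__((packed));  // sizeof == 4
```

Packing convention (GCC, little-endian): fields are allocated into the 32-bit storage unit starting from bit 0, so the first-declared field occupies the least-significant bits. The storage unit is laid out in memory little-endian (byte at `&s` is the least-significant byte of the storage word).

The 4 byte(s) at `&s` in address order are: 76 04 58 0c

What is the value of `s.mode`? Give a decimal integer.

[0]=0x76 [1]=0x04 [2]=0x58 [3]=0x0c (little-endian) → word 0x0c580476
ver:12 @ bit 0 → (0x0c580476>>0)&0xfff = 0x476
opcode:1 @ bit 12 → (0x0c580476>>12)&0x1 = 0x0
mode:19 @ bit 13 → (0x0c580476>>13)&0x7ffff = 0x62c0  ←
mode signed 19b, MSB=0: value = 25280

25280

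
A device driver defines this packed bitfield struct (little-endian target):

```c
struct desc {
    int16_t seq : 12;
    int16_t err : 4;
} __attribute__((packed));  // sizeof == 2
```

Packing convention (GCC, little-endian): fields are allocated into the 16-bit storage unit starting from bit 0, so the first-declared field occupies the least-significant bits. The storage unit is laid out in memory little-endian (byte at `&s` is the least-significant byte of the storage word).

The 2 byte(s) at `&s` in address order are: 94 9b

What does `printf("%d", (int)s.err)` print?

-7

[0]=0x94 [1]=0x9b (little-endian) → word 0x9b94
seq [0+:12] = (word>>0) & 0xfff = 2964
err [12+:4] = (word>>12) & 0xf = 9  ←
err signed 4b, MSB=1: 9 - 16 = -7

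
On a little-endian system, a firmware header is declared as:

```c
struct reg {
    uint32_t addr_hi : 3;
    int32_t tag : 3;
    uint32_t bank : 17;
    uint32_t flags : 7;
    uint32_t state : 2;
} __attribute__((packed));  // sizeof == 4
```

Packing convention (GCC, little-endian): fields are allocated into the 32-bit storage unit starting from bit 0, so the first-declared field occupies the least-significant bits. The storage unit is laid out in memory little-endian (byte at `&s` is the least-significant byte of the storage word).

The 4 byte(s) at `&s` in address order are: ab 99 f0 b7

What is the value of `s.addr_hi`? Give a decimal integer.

3

[0]=0xab [1]=0x99 [2]=0xf0 [3]=0xb7 (little-endian) → word 0xb7f099ab
addr_hi:3 @ bit 0 → (0xb7f099ab>>0)&0x7 = 0x3  ←
tag:3 @ bit 3 → (0xb7f099ab>>3)&0x7 = 0x5
bank:17 @ bit 6 → (0xb7f099ab>>6)&0x1ffff = 0x1c266
flags:7 @ bit 23 → (0xb7f099ab>>23)&0x7f = 0x6f
state:2 @ bit 30 → (0xb7f099ab>>30)&0x3 = 0x2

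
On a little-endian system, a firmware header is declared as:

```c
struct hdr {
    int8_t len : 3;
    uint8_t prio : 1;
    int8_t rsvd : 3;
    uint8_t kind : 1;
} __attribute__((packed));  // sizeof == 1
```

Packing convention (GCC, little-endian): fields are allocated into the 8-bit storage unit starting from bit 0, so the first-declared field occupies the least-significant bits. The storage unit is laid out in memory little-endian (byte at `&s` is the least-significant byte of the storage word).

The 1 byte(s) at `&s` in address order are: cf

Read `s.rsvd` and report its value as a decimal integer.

-4

[0]=0xcf (little-endian) → word 0xcf
len [0+:3] = (word>>0) & 0x7 = 7
prio [3+:1] = (word>>3) & 0x1 = 1
rsvd [4+:3] = (word>>4) & 0x7 = 4  ←
kind [7+:1] = (word>>7) & 0x1 = 1
rsvd signed 3b, MSB=1: 4 - 8 = -4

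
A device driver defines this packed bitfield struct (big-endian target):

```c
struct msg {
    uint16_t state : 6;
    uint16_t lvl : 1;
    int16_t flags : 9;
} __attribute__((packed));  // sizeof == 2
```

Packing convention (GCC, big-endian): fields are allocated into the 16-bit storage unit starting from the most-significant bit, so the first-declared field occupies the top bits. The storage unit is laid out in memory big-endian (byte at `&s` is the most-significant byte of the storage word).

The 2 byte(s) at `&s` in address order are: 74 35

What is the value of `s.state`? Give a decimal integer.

29

[0]=0x74 [1]=0x35 (big-endian) → word 0x7435
state [10+:6] = (word>>10) & 0x3f = 29  ←
lvl [9+:1] = (word>>9) & 0x1 = 0
flags [0+:9] = (word>>0) & 0x1ff = 53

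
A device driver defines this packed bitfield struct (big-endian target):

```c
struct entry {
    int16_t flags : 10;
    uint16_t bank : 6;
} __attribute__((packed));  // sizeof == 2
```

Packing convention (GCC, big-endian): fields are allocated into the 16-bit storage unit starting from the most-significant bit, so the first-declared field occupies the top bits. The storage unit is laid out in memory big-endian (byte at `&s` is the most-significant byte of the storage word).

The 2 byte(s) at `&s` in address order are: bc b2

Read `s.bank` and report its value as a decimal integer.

50

[0]=0xbc [1]=0xb2 (big-endian) → word 0xbcb2
flags:10 @ bit 6 → (0xbcb2>>6)&0x3ff = 0x2f2
bank:6 @ bit 0 → (0xbcb2>>0)&0x3f = 0x32  ←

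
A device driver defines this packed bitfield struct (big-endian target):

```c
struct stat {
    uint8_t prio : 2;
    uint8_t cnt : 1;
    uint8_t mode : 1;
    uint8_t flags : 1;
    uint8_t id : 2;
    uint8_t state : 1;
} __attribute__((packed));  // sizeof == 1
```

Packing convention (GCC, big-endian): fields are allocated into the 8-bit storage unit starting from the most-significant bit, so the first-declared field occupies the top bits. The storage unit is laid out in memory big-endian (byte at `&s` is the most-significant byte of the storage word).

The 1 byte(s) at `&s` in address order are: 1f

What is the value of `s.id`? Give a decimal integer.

3

[0]=0x1f (big-endian) → word 0x1f
prio [6+:2] = (word>>6) & 0x3 = 0
cnt [5+:1] = (word>>5) & 0x1 = 0
mode [4+:1] = (word>>4) & 0x1 = 1
flags [3+:1] = (word>>3) & 0x1 = 1
id [1+:2] = (word>>1) & 0x3 = 3  ←
state [0+:1] = (word>>0) & 0x1 = 1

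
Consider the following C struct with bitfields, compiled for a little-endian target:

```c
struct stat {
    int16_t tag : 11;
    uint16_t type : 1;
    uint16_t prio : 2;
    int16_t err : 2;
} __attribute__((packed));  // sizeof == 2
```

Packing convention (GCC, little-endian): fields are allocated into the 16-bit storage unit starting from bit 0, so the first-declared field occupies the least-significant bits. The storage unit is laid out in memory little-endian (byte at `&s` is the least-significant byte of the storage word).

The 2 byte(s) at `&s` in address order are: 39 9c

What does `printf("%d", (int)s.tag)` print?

-967

[0]=0x39 [1]=0x9c (little-endian) → word 0x9c39
tag:11 @ bit 0 → (0x9c39>>0)&0x7ff = 0x439  ←
type:1 @ bit 11 → (0x9c39>>11)&0x1 = 0x1
prio:2 @ bit 12 → (0x9c39>>12)&0x3 = 0x1
err:2 @ bit 14 → (0x9c39>>14)&0x3 = 0x2
tag signed 11b, MSB=1: 1081 - 2048 = -967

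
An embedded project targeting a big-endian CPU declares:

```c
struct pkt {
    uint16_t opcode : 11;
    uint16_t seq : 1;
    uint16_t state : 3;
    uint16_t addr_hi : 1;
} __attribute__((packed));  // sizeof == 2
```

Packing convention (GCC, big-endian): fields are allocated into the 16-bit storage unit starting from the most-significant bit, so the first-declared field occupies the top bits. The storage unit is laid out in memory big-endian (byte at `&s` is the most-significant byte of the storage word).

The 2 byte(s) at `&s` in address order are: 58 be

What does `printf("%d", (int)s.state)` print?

[0]=0x58 [1]=0xbe (big-endian) → word 0x58be
opcode:11 @ bit 5 → (0x58be>>5)&0x7ff = 0x2c5
seq:1 @ bit 4 → (0x58be>>4)&0x1 = 0x1
state:3 @ bit 1 → (0x58be>>1)&0x7 = 0x7  ←
addr_hi:1 @ bit 0 → (0x58be>>0)&0x1 = 0x0

7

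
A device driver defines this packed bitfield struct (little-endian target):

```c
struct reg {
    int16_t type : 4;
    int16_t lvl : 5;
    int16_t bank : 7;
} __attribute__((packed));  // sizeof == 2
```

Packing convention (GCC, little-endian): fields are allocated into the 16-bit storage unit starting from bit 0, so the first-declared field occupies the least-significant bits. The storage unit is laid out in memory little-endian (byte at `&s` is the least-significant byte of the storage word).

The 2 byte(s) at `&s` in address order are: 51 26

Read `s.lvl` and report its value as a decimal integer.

[0]=0x51 [1]=0x26 (little-endian) → word 0x2651
type [0+:4] = (word>>0) & 0xf = 1
lvl [4+:5] = (word>>4) & 0x1f = 5  ←
bank [9+:7] = (word>>9) & 0x7f = 19
lvl signed 5b, MSB=0: value = 5

5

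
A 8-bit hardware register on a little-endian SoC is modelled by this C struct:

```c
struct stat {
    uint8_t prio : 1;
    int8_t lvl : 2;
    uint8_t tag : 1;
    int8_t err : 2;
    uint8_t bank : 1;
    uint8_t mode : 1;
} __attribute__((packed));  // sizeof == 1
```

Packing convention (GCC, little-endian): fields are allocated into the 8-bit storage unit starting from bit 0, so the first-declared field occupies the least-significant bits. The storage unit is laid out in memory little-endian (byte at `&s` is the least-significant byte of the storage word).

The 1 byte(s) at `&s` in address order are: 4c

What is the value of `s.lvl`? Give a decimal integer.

[0]=0x4c (little-endian) → word 0x4c
prio:1 @ bit 0 → (0x4c>>0)&0x1 = 0x0
lvl:2 @ bit 1 → (0x4c>>1)&0x3 = 0x2  ←
tag:1 @ bit 3 → (0x4c>>3)&0x1 = 0x1
err:2 @ bit 4 → (0x4c>>4)&0x3 = 0x0
bank:1 @ bit 6 → (0x4c>>6)&0x1 = 0x1
mode:1 @ bit 7 → (0x4c>>7)&0x1 = 0x0
lvl signed 2b, MSB=1: 2 - 4 = -2

-2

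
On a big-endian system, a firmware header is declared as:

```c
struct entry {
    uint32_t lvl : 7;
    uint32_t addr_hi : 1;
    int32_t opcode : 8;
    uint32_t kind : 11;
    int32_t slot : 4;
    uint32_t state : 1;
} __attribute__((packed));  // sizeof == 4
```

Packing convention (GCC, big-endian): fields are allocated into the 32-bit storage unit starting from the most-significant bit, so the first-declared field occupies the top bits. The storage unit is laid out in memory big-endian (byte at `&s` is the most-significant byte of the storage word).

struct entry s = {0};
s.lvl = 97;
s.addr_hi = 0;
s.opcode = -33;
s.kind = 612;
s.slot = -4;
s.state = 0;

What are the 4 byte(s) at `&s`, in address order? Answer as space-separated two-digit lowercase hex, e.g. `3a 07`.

[25+:7] lvl=97 & 0x7f = 0x61; word=0xc2000000
[24+:1] addr_hi=0 & 0x1 = 0x0; word=0xc2000000
[16+:8] opcode=-33 & 0xff = 0xdf; word=0xc2df0000
[5+:11] kind=612 & 0x7ff = 0x264; word=0xc2df4c80
[1+:4] slot=-4 & 0xf = 0xc; word=0xc2df4c98
[0+:1] state=0 & 0x1 = 0x0; word=0xc2df4c98
word = 0xc2df4c98 → big-endian bytes:
  [0]=0xc2  [1]=0xdf  [2]=0x4c  [3]=0x98

c2 df 4c 98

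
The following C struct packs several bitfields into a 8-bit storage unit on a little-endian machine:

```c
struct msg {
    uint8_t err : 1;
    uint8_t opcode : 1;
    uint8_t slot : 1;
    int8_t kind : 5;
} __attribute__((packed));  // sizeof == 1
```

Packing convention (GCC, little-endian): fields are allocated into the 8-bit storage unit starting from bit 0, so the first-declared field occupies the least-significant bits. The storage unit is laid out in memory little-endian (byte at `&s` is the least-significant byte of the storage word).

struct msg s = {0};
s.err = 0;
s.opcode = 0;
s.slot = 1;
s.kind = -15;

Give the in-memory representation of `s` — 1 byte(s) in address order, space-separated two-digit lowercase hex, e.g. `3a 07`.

[0+:1] err=0 & 0x1 = 0x0; word=0x00
[1+:1] opcode=0 & 0x1 = 0x0; word=0x00
[2+:1] slot=1 & 0x1 = 0x1; word=0x04
[3+:5] kind=-15 & 0x1f = 0x11; word=0x8c
word = 0x8c → little-endian bytes:
  [0]=0x8c

8c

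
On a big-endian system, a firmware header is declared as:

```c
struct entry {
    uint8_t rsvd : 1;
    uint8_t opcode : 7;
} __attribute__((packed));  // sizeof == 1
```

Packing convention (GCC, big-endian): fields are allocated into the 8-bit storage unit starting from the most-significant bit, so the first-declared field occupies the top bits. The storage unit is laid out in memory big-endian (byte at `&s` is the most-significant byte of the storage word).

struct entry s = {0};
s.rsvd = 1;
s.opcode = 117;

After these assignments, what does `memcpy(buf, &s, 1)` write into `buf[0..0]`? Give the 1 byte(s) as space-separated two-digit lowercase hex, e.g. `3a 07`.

f5

rsvd (1b) val=1 bits=0x1 at bit 7: 0x80
opcode (7b) val=117 bits=0x75 at bit 0: 0xf5
word = 0xf5 → big-endian bytes:
  [0]=0xf5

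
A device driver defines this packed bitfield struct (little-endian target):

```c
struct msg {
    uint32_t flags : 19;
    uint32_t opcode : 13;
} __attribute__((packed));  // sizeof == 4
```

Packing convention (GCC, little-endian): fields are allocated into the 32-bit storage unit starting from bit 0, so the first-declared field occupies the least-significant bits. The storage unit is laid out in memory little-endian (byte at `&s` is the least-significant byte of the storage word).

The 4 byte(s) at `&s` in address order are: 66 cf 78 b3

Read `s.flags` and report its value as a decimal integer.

[0]=0x66 [1]=0xcf [2]=0x78 [3]=0xb3 (little-endian) → word 0xb378cf66
flags [0+:19] = (word>>0) & 0x7ffff = 53094  ←
opcode [19+:13] = (word>>19) & 0x1fff = 5743

53094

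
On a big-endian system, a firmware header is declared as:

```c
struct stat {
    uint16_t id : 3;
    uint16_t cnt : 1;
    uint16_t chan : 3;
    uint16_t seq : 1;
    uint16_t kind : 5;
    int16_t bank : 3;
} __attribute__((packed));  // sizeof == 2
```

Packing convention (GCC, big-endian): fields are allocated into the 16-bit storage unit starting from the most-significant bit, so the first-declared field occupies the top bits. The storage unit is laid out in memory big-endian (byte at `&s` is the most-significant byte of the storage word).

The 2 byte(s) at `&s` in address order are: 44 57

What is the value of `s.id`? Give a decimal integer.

2

[0]=0x44 [1]=0x57 (big-endian) → word 0x4457
id:3 @ bit 13 → (0x4457>>13)&0x7 = 0x2  ←
cnt:1 @ bit 12 → (0x4457>>12)&0x1 = 0x0
chan:3 @ bit 9 → (0x4457>>9)&0x7 = 0x2
seq:1 @ bit 8 → (0x4457>>8)&0x1 = 0x0
kind:5 @ bit 3 → (0x4457>>3)&0x1f = 0xa
bank:3 @ bit 0 → (0x4457>>0)&0x7 = 0x7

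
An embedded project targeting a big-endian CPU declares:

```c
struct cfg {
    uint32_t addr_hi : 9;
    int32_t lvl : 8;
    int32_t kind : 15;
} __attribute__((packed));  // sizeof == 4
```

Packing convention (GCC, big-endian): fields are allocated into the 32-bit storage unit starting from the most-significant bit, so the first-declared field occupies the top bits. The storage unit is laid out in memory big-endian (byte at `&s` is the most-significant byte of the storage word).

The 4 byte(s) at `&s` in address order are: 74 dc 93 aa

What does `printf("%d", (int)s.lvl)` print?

[0]=0x74 [1]=0xdc [2]=0x93 [3]=0xaa (big-endian) → word 0x74dc93aa
addr_hi [23+:9] = (word>>23) & 0x1ff = 233
lvl [15+:8] = (word>>15) & 0xff = 185  ←
kind [0+:15] = (word>>0) & 0x7fff = 5034
lvl signed 8b, MSB=1: 185 - 256 = -71

-71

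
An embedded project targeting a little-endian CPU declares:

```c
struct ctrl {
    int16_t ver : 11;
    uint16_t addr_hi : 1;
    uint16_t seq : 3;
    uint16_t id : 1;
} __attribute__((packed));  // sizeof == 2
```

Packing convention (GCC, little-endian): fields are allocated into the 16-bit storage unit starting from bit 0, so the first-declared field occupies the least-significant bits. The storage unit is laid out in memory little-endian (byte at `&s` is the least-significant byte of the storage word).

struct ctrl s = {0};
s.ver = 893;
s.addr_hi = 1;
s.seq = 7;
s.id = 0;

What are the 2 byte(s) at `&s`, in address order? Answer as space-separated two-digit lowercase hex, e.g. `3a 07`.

7d 7b

ver:11 = 893 → 0x37d << 0 → word 0x037d
addr_hi:1 = 1 → 0x1 << 11 → word 0x0b7d
seq:3 = 7 → 0x7 << 12 → word 0x7b7d
id:1 = 0 → 0x0 << 15 → word 0x7b7d
word = 0x7b7d → little-endian bytes:
  [0]=0x7d  [1]=0x7b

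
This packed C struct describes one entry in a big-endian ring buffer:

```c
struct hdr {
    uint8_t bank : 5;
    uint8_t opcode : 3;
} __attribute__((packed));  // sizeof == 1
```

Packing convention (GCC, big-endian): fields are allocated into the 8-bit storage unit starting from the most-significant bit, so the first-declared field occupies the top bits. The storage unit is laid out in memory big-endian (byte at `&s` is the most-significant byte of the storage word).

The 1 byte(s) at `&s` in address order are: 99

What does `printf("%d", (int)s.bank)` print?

19

[0]=0x99 (big-endian) → word 0x99
bank [3+:5] = (word>>3) & 0x1f = 19  ←
opcode [0+:3] = (word>>0) & 0x7 = 1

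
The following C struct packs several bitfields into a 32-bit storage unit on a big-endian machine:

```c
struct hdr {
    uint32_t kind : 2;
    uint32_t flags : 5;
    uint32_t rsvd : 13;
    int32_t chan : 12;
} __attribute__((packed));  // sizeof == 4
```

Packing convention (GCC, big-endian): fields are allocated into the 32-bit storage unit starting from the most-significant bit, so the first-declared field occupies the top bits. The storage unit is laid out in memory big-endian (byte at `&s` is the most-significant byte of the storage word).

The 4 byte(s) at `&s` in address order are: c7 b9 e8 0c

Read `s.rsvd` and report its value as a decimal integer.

7070

[0]=0xc7 [1]=0xb9 [2]=0xe8 [3]=0x0c (big-endian) → word 0xc7b9e80c
kind [30+:2] = (word>>30) & 0x3 = 3
flags [25+:5] = (word>>25) & 0x1f = 3
rsvd [12+:13] = (word>>12) & 0x1fff = 7070  ←
chan [0+:12] = (word>>0) & 0xfff = 2060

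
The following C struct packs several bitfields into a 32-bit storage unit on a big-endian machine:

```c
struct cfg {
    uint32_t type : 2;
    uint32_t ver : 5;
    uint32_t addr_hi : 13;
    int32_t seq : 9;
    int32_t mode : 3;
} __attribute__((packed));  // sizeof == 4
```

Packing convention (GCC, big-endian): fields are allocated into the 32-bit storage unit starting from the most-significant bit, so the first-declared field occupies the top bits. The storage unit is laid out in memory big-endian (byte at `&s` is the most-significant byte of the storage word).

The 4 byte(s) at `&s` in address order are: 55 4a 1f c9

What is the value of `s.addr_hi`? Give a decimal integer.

[0]=0x55 [1]=0x4a [2]=0x1f [3]=0xc9 (big-endian) → word 0x554a1fc9
type:2 @ bit 30 → (0x554a1fc9>>30)&0x3 = 0x1
ver:5 @ bit 25 → (0x554a1fc9>>25)&0x1f = 0xa
addr_hi:13 @ bit 12 → (0x554a1fc9>>12)&0x1fff = 0x14a1  ←
seq:9 @ bit 3 → (0x554a1fc9>>3)&0x1ff = 0x1f9
mode:3 @ bit 0 → (0x554a1fc9>>0)&0x7 = 0x1

5281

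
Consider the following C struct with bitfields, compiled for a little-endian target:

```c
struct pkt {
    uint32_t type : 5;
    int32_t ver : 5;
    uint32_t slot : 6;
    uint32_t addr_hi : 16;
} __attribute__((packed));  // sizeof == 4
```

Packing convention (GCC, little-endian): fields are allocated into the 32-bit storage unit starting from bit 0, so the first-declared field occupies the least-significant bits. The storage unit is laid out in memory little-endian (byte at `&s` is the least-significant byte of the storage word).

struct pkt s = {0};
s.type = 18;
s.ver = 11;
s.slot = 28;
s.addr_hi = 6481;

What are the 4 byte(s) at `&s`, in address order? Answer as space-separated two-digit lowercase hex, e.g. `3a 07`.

72 71 51 19

type (5b) val=18 bits=0x12 at bit 0: 0x00000012
ver (5b) val=11 bits=0xb at bit 5: 0x00000172
slot (6b) val=28 bits=0x1c at bit 10: 0x00007172
addr_hi (16b) val=6481 bits=0x1951 at bit 16: 0x19517172
word = 0x19517172 → little-endian bytes:
  [0]=0x72  [1]=0x71  [2]=0x51  [3]=0x19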